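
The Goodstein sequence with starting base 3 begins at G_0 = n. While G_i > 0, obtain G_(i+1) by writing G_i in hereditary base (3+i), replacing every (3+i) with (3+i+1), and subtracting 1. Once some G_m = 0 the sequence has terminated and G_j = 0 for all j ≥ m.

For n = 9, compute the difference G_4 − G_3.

[0] 9 ≡ 3^2 (base 3). Lift 4: 16. −1: 15.
[1] 15 ≡ 3·4 + 3 (base 4). Lift 5: 18. −1: 17.
[2] 17 ≡ 3·5 + 2 (base 5). Lift 6: 20. −1: 19.
[3] 19 ≡ 3·6 + 1 (base 6). Lift 7: 22. −1: 21.

2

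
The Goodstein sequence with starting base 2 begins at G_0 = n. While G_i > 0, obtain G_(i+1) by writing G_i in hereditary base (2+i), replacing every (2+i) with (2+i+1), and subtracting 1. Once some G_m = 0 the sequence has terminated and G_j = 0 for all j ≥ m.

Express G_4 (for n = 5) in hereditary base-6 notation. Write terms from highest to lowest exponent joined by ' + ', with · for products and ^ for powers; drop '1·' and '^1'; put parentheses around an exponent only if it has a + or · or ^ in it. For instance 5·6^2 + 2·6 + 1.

i=0: 5 = 2^2 + 1 (b=2); 2→3: 3^3 + 1 = 28; 28−1 = 27
i=1: 27 = 3^3 (b=3); 3→4: 4^4 = 256; 256−1 = 255
i=2: 255 = 3·4^3 + 3·4^2 + 3·4 + 3 (b=4); 4→5: 3·5^3 + 3·5^2 + 3·5 + 3 = 468; 468−1 = 467
i=3: 467 = 3·5^3 + 3·5^2 + 3·5 + 2 (b=5); 5→6: 3·6^3 + 3·6^2 + 3·6 + 2 = 776; 776−1 = 775
i=4: 775 = 3·6^3 + 3·6^2 + 3·6 + 1 (b=6); 6→7: 3·7^3 + 3·7^2 + 3·7 + 1 = 1198; 1198−1 = 1197

3·6^3 + 3·6^2 + 3·6 + 1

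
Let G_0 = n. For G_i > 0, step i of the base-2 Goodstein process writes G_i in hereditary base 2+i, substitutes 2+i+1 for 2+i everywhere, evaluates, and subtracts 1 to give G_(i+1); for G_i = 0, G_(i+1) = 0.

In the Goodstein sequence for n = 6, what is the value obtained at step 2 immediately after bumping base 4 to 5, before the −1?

3126

i=0: 6 = 2^2 + 2 (b=2); 2→3: 3^3 + 3 = 30; 30−1 = 29
i=1: 29 = 3^3 + 2 (b=3); 3→4: 4^4 + 2 = 258; 258−1 = 257
i=2: 257 = 4^4 + 1 (b=4); 4→5: 5^5 + 1 = 3126; 3126−1 = 3125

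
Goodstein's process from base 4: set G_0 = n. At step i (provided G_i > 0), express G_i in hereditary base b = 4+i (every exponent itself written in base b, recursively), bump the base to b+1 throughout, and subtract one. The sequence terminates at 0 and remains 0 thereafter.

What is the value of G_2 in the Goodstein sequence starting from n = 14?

18

base 4: 14 = 3·4 + 2; at 5: 3·5 + 2 = 17; next = 16
base 5: 16 = 3·5 + 1; at 6: 3·6 + 1 = 19; next = 18
base 6: 18 = 3·6; at 7: 3·7 = 21; next = 20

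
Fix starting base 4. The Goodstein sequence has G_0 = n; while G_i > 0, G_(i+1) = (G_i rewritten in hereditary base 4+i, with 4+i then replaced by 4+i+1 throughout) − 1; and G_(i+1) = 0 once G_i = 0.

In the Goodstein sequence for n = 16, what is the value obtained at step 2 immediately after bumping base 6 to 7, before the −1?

(0) 16|_4 = 4^2 ↦ 5^2|_5 = 25 ⇒ 24
(1) 24|_5 = 4·5 + 4 ↦ 4·6 + 4|_6 = 28 ⇒ 27
(2) 27|_6 = 4·6 + 3 ↦ 4·7 + 3|_7 = 31 ⇒ 30

31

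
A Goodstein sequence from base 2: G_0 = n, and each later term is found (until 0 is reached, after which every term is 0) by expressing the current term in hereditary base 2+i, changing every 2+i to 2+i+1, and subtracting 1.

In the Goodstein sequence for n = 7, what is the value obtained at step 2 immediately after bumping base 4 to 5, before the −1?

3128

G_0=7  [base 2] 2^2 + 2 + 1  →[2↦3]→  3^3 + 3 + 1 = 31  −1 ⇒ G_1=30
G_1=30  [base 3] 3^3 + 3  →[3↦4]→  4^4 + 4 = 260  −1 ⇒ G_2=259
G_2=259  [base 4] 4^4 + 3  →[4↦5]→  5^5 + 3 = 3128  −1 ⇒ G_3=3127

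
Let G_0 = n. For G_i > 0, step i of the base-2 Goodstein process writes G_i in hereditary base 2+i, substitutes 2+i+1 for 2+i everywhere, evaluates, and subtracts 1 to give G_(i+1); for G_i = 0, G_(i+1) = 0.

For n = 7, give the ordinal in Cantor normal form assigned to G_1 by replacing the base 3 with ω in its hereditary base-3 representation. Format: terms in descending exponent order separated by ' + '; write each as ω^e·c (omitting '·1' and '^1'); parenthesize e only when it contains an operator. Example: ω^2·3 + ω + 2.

ω^ω + ω

[0] 7 ≡ 2^2 + 2 + 1 (base 2). Lift 3: 31. −1: 30.
[1] 30 ≡ 3^3 + 3 (base 3). Lift 4: 260. −1: 259.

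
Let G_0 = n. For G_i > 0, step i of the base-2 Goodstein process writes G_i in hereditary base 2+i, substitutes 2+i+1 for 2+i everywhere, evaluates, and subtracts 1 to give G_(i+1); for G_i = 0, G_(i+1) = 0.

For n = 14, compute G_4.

14 —HB2→ 2^(2 + 1) + 2^2 + 2 —bump→ 3^(3 + 1) + 3^3 + 3 = 111 —(−1)→ 110
110 —HB3→ 3^(3 + 1) + 3^3 + 2 —bump→ 4^(4 + 1) + 4^4 + 2 = 1282 —(−1)→ 1281
1281 —HB4→ 4^(4 + 1) + 4^4 + 1 —bump→ 5^(5 + 1) + 5^5 + 1 = 18751 —(−1)→ 18750
18750 —HB5→ 5^(5 + 1) + 5^5 —bump→ 6^(6 + 1) + 6^6 = 326592 —(−1)→ 326591
326591 —HB6→ 6^(6 + 1) + 5·6^5 + 5·6^4 + 5·6^3 + 5·6^2 + 5·6 + 5 —bump→ 7^(7 + 1) + 5·7^5 + 5·7^4 + 5·7^3 + 5·7^2 + 5·7 + 5 = 5862841 —(−1)→ 5862840

326591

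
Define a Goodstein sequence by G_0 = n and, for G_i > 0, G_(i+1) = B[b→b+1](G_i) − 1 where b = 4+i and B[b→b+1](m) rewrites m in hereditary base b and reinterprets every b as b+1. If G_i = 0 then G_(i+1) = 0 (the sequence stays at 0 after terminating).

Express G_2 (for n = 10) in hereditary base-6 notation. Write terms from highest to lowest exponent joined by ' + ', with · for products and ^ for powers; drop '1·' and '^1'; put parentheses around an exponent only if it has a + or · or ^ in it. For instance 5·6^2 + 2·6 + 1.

[0] 10 ≡ 2·4 + 2 (base 4). Lift 5: 12. −1: 11.
[1] 11 ≡ 2·5 + 1 (base 5). Lift 6: 13. −1: 12.

2·6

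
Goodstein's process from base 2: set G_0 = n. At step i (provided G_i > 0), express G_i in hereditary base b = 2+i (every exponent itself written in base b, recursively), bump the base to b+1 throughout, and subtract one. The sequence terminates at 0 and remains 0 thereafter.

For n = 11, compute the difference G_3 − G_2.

G_0 = 11. HB_2(11) = 2^(2 + 1) + 2 + 1. Bump = 85. G_1 = 84.
G_1 = 84. HB_3(84) = 3^(3 + 1) + 3. Bump = 1028. G_2 = 1027.
G_2 = 1027. HB_4(1027) = 4^(4 + 1) + 3. Bump = 15628. G_3 = 15627.

14600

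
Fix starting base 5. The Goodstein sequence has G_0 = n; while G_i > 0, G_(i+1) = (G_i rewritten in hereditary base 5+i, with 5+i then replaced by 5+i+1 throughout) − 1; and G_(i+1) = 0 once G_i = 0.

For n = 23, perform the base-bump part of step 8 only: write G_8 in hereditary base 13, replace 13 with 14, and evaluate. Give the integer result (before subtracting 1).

G_0 = 23. HB_5(23) = 4·5 + 3. Bump = 27. G_1 = 26.
G_1 = 26. HB_6(26) = 4·6 + 2. Bump = 30. G_2 = 29.
G_2 = 29. HB_7(29) = 4·7 + 1. Bump = 33. G_3 = 32.
G_3 = 32. HB_8(32) = 4·8. Bump = 36. G_4 = 35.
G_4 = 35. HB_9(35) = 3·9 + 8. Bump = 38. G_5 = 37.
G_5 = 37. HB_10(37) = 3·10 + 7. Bump = 40. G_6 = 39.
G_6 = 39. HB_11(39) = 3·11 + 6. Bump = 42. G_7 = 41.
G_7 = 41. HB_12(41) = 3·12 + 5. Bump = 44. G_8 = 43.

46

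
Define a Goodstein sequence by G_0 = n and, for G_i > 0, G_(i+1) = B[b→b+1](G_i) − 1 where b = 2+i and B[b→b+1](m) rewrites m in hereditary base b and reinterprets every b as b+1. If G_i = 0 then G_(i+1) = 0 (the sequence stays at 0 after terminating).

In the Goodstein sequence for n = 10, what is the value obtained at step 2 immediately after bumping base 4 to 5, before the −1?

15626

G_0 = 10. HB_2(10) = 2^(2 + 1) + 2. Bump = 84. G_1 = 83.
G_1 = 83. HB_3(83) = 3^(3 + 1) + 2. Bump = 1026. G_2 = 1025.
G_2 = 1025. HB_4(1025) = 4^(4 + 1) + 1. Bump = 15626. G_3 = 15625.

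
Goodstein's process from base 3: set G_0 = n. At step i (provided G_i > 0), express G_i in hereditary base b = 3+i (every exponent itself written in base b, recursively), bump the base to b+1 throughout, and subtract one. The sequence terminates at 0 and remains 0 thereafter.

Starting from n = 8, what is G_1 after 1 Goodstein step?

i=0: 8 = 2·3 + 2 (b=3); 3→4: 2·4 + 2 = 10; 10−1 = 9
i=1: 9 = 2·4 + 1 (b=4); 4→5: 2·5 + 1 = 11; 11−1 = 10

9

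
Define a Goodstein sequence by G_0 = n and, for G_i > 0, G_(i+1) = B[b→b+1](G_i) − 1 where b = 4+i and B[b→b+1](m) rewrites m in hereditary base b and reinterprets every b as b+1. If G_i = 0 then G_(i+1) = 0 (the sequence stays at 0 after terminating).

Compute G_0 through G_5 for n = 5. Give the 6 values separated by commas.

G_0 = 5. HB_4(5) = 4 + 1. Bump = 6. G_1 = 5.
G_1 = 5. HB_5(5) = 5. Bump = 6. G_2 = 5.
G_2 = 5. HB_6(5) = 5. Bump = 5. G_3 = 4.
G_3 = 4. HB_7(4) = 4. Bump = 4. G_4 = 3.
G_4 = 3. HB_8(3) = 3. Bump = 3. G_5 = 2.

5, 5, 5, 4, 3, 2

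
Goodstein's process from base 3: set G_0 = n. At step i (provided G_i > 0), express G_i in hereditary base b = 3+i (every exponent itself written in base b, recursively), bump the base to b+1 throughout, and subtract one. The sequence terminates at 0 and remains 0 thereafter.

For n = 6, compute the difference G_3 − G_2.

0

6 —HB3→ 2·3 —bump→ 2·4 = 8 —(−1)→ 7
7 —HB4→ 4 + 3 —bump→ 5 + 3 = 8 —(−1)→ 7
7 —HB5→ 5 + 2 —bump→ 6 + 2 = 8 —(−1)→ 7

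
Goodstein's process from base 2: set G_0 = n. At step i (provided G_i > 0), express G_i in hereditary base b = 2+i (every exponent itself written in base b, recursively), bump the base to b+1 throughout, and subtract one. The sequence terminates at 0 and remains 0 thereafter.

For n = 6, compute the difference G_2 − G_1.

[0] 6 ≡ 2^2 + 2 (base 2). Lift 3: 30. −1: 29.
[1] 29 ≡ 3^3 + 2 (base 3). Lift 4: 258. −1: 257.

228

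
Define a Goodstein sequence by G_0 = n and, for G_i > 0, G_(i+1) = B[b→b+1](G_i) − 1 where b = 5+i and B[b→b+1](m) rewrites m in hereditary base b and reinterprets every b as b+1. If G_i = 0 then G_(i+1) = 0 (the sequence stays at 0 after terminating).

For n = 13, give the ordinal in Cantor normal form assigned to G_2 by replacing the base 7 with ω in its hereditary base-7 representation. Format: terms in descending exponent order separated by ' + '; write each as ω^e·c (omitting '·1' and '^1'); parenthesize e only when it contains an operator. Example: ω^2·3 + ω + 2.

ω·2 + 1

G_0 = 13. HB_5(13) = 2·5 + 3. Bump = 15. G_1 = 14.
G_1 = 14. HB_6(14) = 2·6 + 2. Bump = 16. G_2 = 15.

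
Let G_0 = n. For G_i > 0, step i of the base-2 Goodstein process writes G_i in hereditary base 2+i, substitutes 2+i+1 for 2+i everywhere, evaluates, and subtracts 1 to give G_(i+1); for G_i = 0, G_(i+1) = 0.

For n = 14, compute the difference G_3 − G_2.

G_0=14  [base 2] 2^(2 + 1) + 2^2 + 2  →[2↦3]→  3^(3 + 1) + 3^3 + 3 = 111  −1 ⇒ G_1=110
G_1=110  [base 3] 3^(3 + 1) + 3^3 + 2  →[3↦4]→  4^(4 + 1) + 4^4 + 2 = 1282  −1 ⇒ G_2=1281
G_2=1281  [base 4] 4^(4 + 1) + 4^4 + 1  →[4↦5]→  5^(5 + 1) + 5^5 + 1 = 18751  −1 ⇒ G_3=18750

17469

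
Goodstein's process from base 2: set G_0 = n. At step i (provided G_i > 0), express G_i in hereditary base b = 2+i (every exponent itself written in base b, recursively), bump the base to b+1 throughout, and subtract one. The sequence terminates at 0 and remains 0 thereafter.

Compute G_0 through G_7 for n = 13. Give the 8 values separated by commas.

13, 108, 1279, 16092, 280711, 5765998, 134219479, 3486786855

i=0: 13 = 2^(2 + 1) + 2^2 + 1 (b=2); 2→3: 3^(3 + 1) + 3^3 + 1 = 109; 109−1 = 108
i=1: 108 = 3^(3 + 1) + 3^3 (b=3); 3→4: 4^(4 + 1) + 4^4 = 1280; 1280−1 = 1279
i=2: 1279 = 4^(4 + 1) + 3·4^3 + 3·4^2 + 3·4 + 3 (b=4); 4→5: 5^(5 + 1) + 3·5^3 + 3·5^2 + 3·5 + 3 = 16093; 16093−1 = 16092
i=3: 16092 = 5^(5 + 1) + 3·5^3 + 3·5^2 + 3·5 + 2 (b=5); 5→6: 6^(6 + 1) + 3·6^3 + 3·6^2 + 3·6 + 2 = 280712; 280712−1 = 280711
i=4: 280711 = 6^(6 + 1) + 3·6^3 + 3·6^2 + 3·6 + 1 (b=6); 6→7: 7^(7 + 1) + 3·7^3 + 3·7^2 + 3·7 + 1 = 5765999; 5765999−1 = 5765998
i=5: 5765998 = 7^(7 + 1) + 3·7^3 + 3·7^2 + 3·7 (b=7); 7→8: 8^(8 + 1) + 3·8^3 + 3·8^2 + 3·8 = 134219480; 134219480−1 = 134219479
i=6: 134219479 = 8^(8 + 1) + 3·8^3 + 3·8^2 + 2·8 + 7 (b=8); 8→9: 9^(9 + 1) + 3·9^3 + 3·9^2 + 2·9 + 7 = 3486786856; 3486786856−1 = 3486786855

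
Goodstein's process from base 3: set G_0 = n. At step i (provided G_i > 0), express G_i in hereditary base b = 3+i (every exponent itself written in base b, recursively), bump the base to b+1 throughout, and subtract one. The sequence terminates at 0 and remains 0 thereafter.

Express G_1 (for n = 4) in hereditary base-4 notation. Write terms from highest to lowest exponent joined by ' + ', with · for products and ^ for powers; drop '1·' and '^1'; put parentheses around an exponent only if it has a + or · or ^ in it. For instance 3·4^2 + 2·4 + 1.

4

[0] 4 ≡ 3 + 1 (base 3). Lift 4: 5. −1: 4.
[1] 4 ≡ 4 (base 4). Lift 5: 5. −1: 4.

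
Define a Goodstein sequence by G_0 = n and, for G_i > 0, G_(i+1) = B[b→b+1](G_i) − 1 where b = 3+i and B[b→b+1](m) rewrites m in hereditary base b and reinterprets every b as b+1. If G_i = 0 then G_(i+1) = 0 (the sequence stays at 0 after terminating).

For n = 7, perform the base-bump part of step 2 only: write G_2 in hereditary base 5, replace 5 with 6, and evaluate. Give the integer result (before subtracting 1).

i=0: 7 = 2·3 + 1 (b=3); 3→4: 2·4 + 1 = 9; 9−1 = 8
i=1: 8 = 2·4 (b=4); 4→5: 2·5 = 10; 10−1 = 9

10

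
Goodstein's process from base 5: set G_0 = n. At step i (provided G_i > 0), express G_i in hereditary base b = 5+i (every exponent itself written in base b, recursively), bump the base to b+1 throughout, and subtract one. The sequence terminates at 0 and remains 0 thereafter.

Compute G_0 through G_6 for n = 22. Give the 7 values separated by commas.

(0) 22|_5 = 4·5 + 2 ↦ 4·6 + 2|_6 = 26 ⇒ 25
(1) 25|_6 = 4·6 + 1 ↦ 4·7 + 1|_7 = 29 ⇒ 28
(2) 28|_7 = 4·7 ↦ 4·8|_8 = 32 ⇒ 31
(3) 31|_8 = 3·8 + 7 ↦ 3·9 + 7|_9 = 34 ⇒ 33
(4) 33|_9 = 3·9 + 6 ↦ 3·10 + 6|_10 = 36 ⇒ 35
(5) 35|_10 = 3·10 + 5 ↦ 3·11 + 5|_11 = 38 ⇒ 37

22, 25, 28, 31, 33, 35, 37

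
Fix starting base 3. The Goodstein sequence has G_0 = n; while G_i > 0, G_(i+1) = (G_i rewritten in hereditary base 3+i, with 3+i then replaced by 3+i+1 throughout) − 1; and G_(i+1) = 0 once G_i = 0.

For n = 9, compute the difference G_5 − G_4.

2

[0] 9 ≡ 3^2 (base 3). Lift 4: 16. −1: 15.
[1] 15 ≡ 3·4 + 3 (base 4). Lift 5: 18. −1: 17.
[2] 17 ≡ 3·5 + 2 (base 5). Lift 6: 20. −1: 19.
[3] 19 ≡ 3·6 + 1 (base 6). Lift 7: 22. −1: 21.
[4] 21 ≡ 3·7 (base 7). Lift 8: 24. −1: 23.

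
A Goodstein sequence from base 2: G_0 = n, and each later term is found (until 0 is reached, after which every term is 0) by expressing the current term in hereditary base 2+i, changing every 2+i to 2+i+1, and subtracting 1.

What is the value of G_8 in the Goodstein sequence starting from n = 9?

30000003325

i=0: 9 = 2^(2 + 1) + 1 (b=2); 2→3: 3^(3 + 1) + 1 = 82; 82−1 = 81
i=1: 81 = 3^(3 + 1) (b=3); 3→4: 4^(4 + 1) = 1024; 1024−1 = 1023
i=2: 1023 = 3·4^4 + 3·4^3 + 3·4^2 + 3·4 + 3 (b=4); 4→5: 3·5^5 + 3·5^3 + 3·5^2 + 3·5 + 3 = 9843; 9843−1 = 9842
i=3: 9842 = 3·5^5 + 3·5^3 + 3·5^2 + 3·5 + 2 (b=5); 5→6: 3·6^6 + 3·6^3 + 3·6^2 + 3·6 + 2 = 140744; 140744−1 = 140743
i=4: 140743 = 3·6^6 + 3·6^3 + 3·6^2 + 3·6 + 1 (b=6); 6→7: 3·7^7 + 3·7^3 + 3·7^2 + 3·7 + 1 = 2471827; 2471827−1 = 2471826
i=5: 2471826 = 3·7^7 + 3·7^3 + 3·7^2 + 3·7 (b=7); 7→8: 3·8^8 + 3·8^3 + 3·8^2 + 3·8 = 50333400; 50333400−1 = 50333399
i=6: 50333399 = 3·8^8 + 3·8^3 + 3·8^2 + 2·8 + 7 (b=8); 8→9: 3·9^9 + 3·9^3 + 3·9^2 + 2·9 + 7 = 1162263922; 1162263922−1 = 1162263921
i=7: 1162263921 = 3·9^9 + 3·9^3 + 3·9^2 + 2·9 + 6 (b=9); 9→10: 3·10^10 + 3·10^3 + 3·10^2 + 2·10 + 6 = 30000003326; 30000003326−1 = 30000003325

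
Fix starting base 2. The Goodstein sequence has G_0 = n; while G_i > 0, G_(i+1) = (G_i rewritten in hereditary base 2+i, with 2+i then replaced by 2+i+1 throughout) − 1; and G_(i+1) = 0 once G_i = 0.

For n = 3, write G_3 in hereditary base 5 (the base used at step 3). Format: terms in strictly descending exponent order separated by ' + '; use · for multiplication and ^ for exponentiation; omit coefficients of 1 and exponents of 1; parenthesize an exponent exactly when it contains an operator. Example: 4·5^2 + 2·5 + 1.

2

[0] 3 ≡ 2 + 1 (base 2). Lift 3: 4. −1: 3.
[1] 3 ≡ 3 (base 3). Lift 4: 4. −1: 3.
[2] 3 ≡ 3 (base 4). Lift 5: 3. −1: 2.
[3] 2 ≡ 2 (base 5). Lift 6: 2. −1: 1.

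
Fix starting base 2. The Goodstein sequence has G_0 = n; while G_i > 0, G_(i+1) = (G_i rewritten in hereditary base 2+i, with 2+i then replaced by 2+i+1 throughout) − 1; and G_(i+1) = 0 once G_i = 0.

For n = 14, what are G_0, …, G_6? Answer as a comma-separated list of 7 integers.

i=0: 14 = 2^(2 + 1) + 2^2 + 2 (b=2); 2→3: 3^(3 + 1) + 3^3 + 3 = 111; 111−1 = 110
i=1: 110 = 3^(3 + 1) + 3^3 + 2 (b=3); 3→4: 4^(4 + 1) + 4^4 + 2 = 1282; 1282−1 = 1281
i=2: 1281 = 4^(4 + 1) + 4^4 + 1 (b=4); 4→5: 5^(5 + 1) + 5^5 + 1 = 18751; 18751−1 = 18750
i=3: 18750 = 5^(5 + 1) + 5^5 (b=5); 5→6: 6^(6 + 1) + 6^6 = 326592; 326592−1 = 326591
i=4: 326591 = 6^(6 + 1) + 5·6^5 + 5·6^4 + 5·6^3 + 5·6^2 + 5·6 + 5 (b=6); 6→7: 7^(7 + 1) + 5·7^5 + 5·7^4 + 5·7^3 + 5·7^2 + 5·7 + 5 = 5862841; 5862841−1 = 5862840
i=5: 5862840 = 7^(7 + 1) + 5·7^5 + 5·7^4 + 5·7^3 + 5·7^2 + 5·7 + 4 (b=7); 7→8: 8^(8 + 1) + 5·8^5 + 5·8^4 + 5·8^3 + 5·8^2 + 5·8 + 4 = 134404972; 134404972−1 = 134404971

14, 110, 1281, 18750, 326591, 5862840, 134404971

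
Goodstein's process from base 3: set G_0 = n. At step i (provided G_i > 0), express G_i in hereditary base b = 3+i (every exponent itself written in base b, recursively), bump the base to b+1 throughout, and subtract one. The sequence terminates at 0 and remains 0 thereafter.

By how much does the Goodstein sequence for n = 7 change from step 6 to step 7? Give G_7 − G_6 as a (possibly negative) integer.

0

step 0: 7 = 2·3 + 1; sub 4 for 3: 2·4 + 1; = 9; G_1 = 9−1 = 8
step 1: 8 = 2·4; sub 5 for 4: 2·5; = 10; G_2 = 10−1 = 9
step 2: 9 = 5 + 4; sub 6 for 5: 6 + 4; = 10; G_3 = 10−1 = 9
step 3: 9 = 6 + 3; sub 7 for 6: 7 + 3; = 10; G_4 = 10−1 = 9
step 4: 9 = 7 + 2; sub 8 for 7: 8 + 2; = 10; G_5 = 10−1 = 9
step 5: 9 = 8 + 1; sub 9 for 8: 9 + 1; = 10; G_6 = 10−1 = 9
step 6: 9 = 9; sub 10 for 9: 10; = 10; G_7 = 10−1 = 9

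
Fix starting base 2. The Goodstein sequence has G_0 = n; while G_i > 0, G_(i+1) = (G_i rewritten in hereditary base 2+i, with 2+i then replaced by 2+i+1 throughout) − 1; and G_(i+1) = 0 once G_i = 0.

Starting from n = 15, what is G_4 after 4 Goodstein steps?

326593

15 —HB2→ 2^(2 + 1) + 2^2 + 2 + 1 —bump→ 3^(3 + 1) + 3^3 + 3 + 1 = 112 —(−1)→ 111
111 —HB3→ 3^(3 + 1) + 3^3 + 3 —bump→ 4^(4 + 1) + 4^4 + 4 = 1284 —(−1)→ 1283
1283 —HB4→ 4^(4 + 1) + 4^4 + 3 —bump→ 5^(5 + 1) + 5^5 + 3 = 18753 —(−1)→ 18752
18752 —HB5→ 5^(5 + 1) + 5^5 + 2 —bump→ 6^(6 + 1) + 6^6 + 2 = 326594 —(−1)→ 326593
326593 —HB6→ 6^(6 + 1) + 6^6 + 1 —bump→ 7^(7 + 1) + 7^7 + 1 = 6588345 —(−1)→ 6588344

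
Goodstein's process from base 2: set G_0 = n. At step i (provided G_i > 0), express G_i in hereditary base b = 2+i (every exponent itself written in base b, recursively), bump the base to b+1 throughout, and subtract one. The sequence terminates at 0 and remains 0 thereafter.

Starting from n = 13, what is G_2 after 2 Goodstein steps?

13 —HB2→ 2^(2 + 1) + 2^2 + 1 —bump→ 3^(3 + 1) + 3^3 + 1 = 109 —(−1)→ 108
108 —HB3→ 3^(3 + 1) + 3^3 —bump→ 4^(4 + 1) + 4^4 = 1280 —(−1)→ 1279

1279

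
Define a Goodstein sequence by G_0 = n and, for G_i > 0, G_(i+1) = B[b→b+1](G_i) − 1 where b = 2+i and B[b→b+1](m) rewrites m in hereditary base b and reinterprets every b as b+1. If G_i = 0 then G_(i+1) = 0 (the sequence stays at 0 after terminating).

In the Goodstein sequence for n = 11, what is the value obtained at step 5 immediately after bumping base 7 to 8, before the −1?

134217728

[0] 11 ≡ 2^(2 + 1) + 2 + 1 (base 2). Lift 3: 85. −1: 84.
[1] 84 ≡ 3^(3 + 1) + 3 (base 3). Lift 4: 1028. −1: 1027.
[2] 1027 ≡ 4^(4 + 1) + 3 (base 4). Lift 5: 15628. −1: 15627.
[3] 15627 ≡ 5^(5 + 1) + 2 (base 5). Lift 6: 279938. −1: 279937.
[4] 279937 ≡ 6^(6 + 1) + 1 (base 6). Lift 7: 5764802. −1: 5764801.
[5] 5764801 ≡ 7^(7 + 1) (base 7). Lift 8: 134217728. −1: 134217727.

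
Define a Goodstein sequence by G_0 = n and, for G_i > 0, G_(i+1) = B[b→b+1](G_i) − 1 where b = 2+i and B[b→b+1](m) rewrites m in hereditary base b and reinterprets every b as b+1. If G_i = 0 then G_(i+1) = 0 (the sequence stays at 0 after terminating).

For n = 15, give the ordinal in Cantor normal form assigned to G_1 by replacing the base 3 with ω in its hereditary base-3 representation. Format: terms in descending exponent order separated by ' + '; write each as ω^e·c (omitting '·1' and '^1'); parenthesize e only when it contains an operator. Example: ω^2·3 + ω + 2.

ω^(ω + 1) + ω^ω + ω

base 2: 15 = 2^(2 + 1) + 2^2 + 2 + 1; at 3: 3^(3 + 1) + 3^3 + 3 + 1 = 112; next = 111
base 3: 111 = 3^(3 + 1) + 3^3 + 3; at 4: 4^(4 + 1) + 4^4 + 4 = 1284; next = 1283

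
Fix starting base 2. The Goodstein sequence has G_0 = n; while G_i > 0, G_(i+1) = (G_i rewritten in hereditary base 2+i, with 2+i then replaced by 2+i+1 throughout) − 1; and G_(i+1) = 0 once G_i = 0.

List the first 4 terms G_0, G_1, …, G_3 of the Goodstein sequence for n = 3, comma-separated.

3, 3, 3, 2

[0] 3 ≡ 2 + 1 (base 2). Lift 3: 4. −1: 3.
[1] 3 ≡ 3 (base 3). Lift 4: 4. −1: 3.
[2] 3 ≡ 3 (base 4). Lift 5: 3. −1: 2.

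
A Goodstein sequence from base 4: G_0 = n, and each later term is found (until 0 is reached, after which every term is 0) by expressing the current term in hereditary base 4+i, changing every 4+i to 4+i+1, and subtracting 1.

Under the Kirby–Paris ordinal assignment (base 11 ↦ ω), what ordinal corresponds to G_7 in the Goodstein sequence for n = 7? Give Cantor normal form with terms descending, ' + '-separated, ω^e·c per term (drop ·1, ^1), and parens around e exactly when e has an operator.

4

G_0=7  [base 4] 4 + 3  →[4↦5]→  5 + 3 = 8  −1 ⇒ G_1=7
G_1=7  [base 5] 5 + 2  →[5↦6]→  6 + 2 = 8  −1 ⇒ G_2=7
G_2=7  [base 6] 6 + 1  →[6↦7]→  7 + 1 = 8  −1 ⇒ G_3=7
G_3=7  [base 7] 7  →[7↦8]→  8 = 8  −1 ⇒ G_4=7
G_4=7  [base 8] 7  →[8↦9]→  7 = 7  −1 ⇒ G_5=6
G_5=6  [base 9] 6  →[9↦10]→  6 = 6  −1 ⇒ G_6=5
G_6=5  [base 10] 5  →[10↦11]→  5 = 5  −1 ⇒ G_7=4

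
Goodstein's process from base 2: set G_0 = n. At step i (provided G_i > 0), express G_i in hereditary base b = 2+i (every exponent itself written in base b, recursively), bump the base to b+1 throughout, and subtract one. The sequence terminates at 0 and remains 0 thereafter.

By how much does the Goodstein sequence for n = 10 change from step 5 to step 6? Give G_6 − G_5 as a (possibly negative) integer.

(0) 10|_2 = 2^(2 + 1) + 2 ↦ 3^(3 + 1) + 3|_3 = 84 ⇒ 83
(1) 83|_3 = 3^(3 + 1) + 2 ↦ 4^(4 + 1) + 2|_4 = 1026 ⇒ 1025
(2) 1025|_4 = 4^(4 + 1) + 1 ↦ 5^(5 + 1) + 1|_5 = 15626 ⇒ 15625
(3) 15625|_5 = 5^(5 + 1) ↦ 6^(6 + 1)|_6 = 279936 ⇒ 279935
(4) 279935|_6 = 5·6^6 + 5·6^5 + 5·6^4 + 5·6^3 + 5·6^2 + 5·6 + 5 ↦ 5·7^7 + 5·7^5 + 5·7^4 + 5·7^3 + 5·7^2 + 5·7 + 5|_7 = 4215755 ⇒ 4215754
(5) 4215754|_7 = 5·7^7 + 5·7^5 + 5·7^4 + 5·7^3 + 5·7^2 + 5·7 + 4 ↦ 5·8^8 + 5·8^5 + 5·8^4 + 5·8^3 + 5·8^2 + 5·8 + 4|_8 = 84073324 ⇒ 84073323

79857569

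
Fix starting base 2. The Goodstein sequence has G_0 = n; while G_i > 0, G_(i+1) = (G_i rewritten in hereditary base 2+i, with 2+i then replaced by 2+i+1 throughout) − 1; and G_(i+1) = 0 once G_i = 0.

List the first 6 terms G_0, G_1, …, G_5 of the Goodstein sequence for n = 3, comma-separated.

G_0=3  [base 2] 2 + 1  →[2↦3]→  3 + 1 = 4  −1 ⇒ G_1=3
G_1=3  [base 3] 3  →[3↦4]→  4 = 4  −1 ⇒ G_2=3
G_2=3  [base 4] 3  →[4↦5]→  3 = 3  −1 ⇒ G_3=2
G_3=2  [base 5] 2  →[5↦6]→  2 = 2  −1 ⇒ G_4=1
G_4=1  [base 6] 1  →[6↦7]→  1 = 1  −1 ⇒ G_5=0

3, 3, 3, 2, 1, 0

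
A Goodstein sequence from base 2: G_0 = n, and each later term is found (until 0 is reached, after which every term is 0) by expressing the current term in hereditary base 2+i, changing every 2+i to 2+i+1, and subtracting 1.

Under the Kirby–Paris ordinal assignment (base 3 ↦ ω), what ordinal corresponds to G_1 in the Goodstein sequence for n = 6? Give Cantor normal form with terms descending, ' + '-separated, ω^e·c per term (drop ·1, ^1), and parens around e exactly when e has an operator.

G_0 = 6. HB_2(6) = 2^2 + 2. Bump = 30. G_1 = 29.
G_1 = 29. HB_3(29) = 3^3 + 2. Bump = 258. G_2 = 257.

ω^ω + 2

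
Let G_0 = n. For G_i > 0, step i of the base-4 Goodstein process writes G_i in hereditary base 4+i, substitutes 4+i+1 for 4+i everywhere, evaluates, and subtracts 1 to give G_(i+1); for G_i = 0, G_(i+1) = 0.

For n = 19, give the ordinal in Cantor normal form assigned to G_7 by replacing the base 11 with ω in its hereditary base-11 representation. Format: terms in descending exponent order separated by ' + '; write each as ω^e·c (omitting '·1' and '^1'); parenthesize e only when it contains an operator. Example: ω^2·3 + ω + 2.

ω·7 + 4

(0) 19|_4 = 4^2 + 3 ↦ 5^2 + 3|_5 = 28 ⇒ 27
(1) 27|_5 = 5^2 + 2 ↦ 6^2 + 2|_6 = 38 ⇒ 37
(2) 37|_6 = 6^2 + 1 ↦ 7^2 + 1|_7 = 50 ⇒ 49
(3) 49|_7 = 7^2 ↦ 8^2|_8 = 64 ⇒ 63
(4) 63|_8 = 7·8 + 7 ↦ 7·9 + 7|_9 = 70 ⇒ 69
(5) 69|_9 = 7·9 + 6 ↦ 7·10 + 6|_10 = 76 ⇒ 75
(6) 75|_10 = 7·10 + 5 ↦ 7·11 + 5|_11 = 82 ⇒ 81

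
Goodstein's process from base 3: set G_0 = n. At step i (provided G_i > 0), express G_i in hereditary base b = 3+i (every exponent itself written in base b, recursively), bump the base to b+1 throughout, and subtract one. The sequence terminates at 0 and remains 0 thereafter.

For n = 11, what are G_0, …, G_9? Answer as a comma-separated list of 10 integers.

G_0 = 11. HB_3(11) = 3^2 + 2. Bump = 18. G_1 = 17.
G_1 = 17. HB_4(17) = 4^2 + 1. Bump = 26. G_2 = 25.
G_2 = 25. HB_5(25) = 5^2. Bump = 36. G_3 = 35.
G_3 = 35. HB_6(35) = 5·6 + 5. Bump = 40. G_4 = 39.
G_4 = 39. HB_7(39) = 5·7 + 4. Bump = 44. G_5 = 43.
G_5 = 43. HB_8(43) = 5·8 + 3. Bump = 48. G_6 = 47.
G_6 = 47. HB_9(47) = 5·9 + 2. Bump = 52. G_7 = 51.
G_7 = 51. HB_10(51) = 5·10 + 1. Bump = 56. G_8 = 55.
G_8 = 55. HB_11(55) = 5·11. Bump = 60. G_9 = 59.

11, 17, 25, 35, 39, 43, 47, 51, 55, 59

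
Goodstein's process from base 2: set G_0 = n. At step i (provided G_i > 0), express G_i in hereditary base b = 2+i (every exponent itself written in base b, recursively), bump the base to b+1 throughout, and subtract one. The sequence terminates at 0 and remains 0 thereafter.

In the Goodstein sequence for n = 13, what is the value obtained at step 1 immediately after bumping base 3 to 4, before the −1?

i=0: 13 = 2^(2 + 1) + 2^2 + 1 (b=2); 2→3: 3^(3 + 1) + 3^3 + 1 = 109; 109−1 = 108
i=1: 108 = 3^(3 + 1) + 3^3 (b=3); 3→4: 4^(4 + 1) + 4^4 = 1280; 1280−1 = 1279

1280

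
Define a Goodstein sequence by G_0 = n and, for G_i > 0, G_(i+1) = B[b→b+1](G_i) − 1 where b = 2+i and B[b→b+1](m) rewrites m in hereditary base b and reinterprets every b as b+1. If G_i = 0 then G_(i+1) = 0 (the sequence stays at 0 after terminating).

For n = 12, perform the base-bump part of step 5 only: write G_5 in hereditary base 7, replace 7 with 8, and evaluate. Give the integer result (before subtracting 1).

134217868

(0) 12|_2 = 2^(2 + 1) + 2^2 ↦ 3^(3 + 1) + 3^3|_3 = 108 ⇒ 107
(1) 107|_3 = 3^(3 + 1) + 2·3^2 + 2·3 + 2 ↦ 4^(4 + 1) + 2·4^2 + 2·4 + 2|_4 = 1066 ⇒ 1065
(2) 1065|_4 = 4^(4 + 1) + 2·4^2 + 2·4 + 1 ↦ 5^(5 + 1) + 2·5^2 + 2·5 + 1|_5 = 15686 ⇒ 15685
(3) 15685|_5 = 5^(5 + 1) + 2·5^2 + 2·5 ↦ 6^(6 + 1) + 2·6^2 + 2·6|_6 = 280020 ⇒ 280019
(4) 280019|_6 = 6^(6 + 1) + 2·6^2 + 6 + 5 ↦ 7^(7 + 1) + 2·7^2 + 7 + 5|_7 = 5764911 ⇒ 5764910
(5) 5764910|_7 = 7^(7 + 1) + 2·7^2 + 7 + 4 ↦ 8^(8 + 1) + 2·8^2 + 8 + 4|_8 = 134217868 ⇒ 134217867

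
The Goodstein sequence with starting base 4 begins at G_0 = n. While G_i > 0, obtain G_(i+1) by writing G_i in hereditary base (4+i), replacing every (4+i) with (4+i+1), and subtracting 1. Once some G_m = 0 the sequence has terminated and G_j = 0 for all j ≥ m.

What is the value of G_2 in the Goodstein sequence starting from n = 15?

15 —HB4→ 3·4 + 3 —bump→ 3·5 + 3 = 18 —(−1)→ 17
17 —HB5→ 3·5 + 2 —bump→ 3·6 + 2 = 20 —(−1)→ 19
19 —HB6→ 3·6 + 1 —bump→ 3·7 + 1 = 22 —(−1)→ 21

19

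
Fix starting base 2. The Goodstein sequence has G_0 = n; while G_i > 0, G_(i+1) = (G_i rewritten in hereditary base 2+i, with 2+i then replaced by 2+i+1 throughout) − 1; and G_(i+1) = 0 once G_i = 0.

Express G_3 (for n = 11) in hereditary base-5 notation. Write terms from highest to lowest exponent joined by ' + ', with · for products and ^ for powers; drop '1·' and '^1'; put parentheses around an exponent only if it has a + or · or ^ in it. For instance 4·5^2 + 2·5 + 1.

G_0=11  [base 2] 2^(2 + 1) + 2 + 1  →[2↦3]→  3^(3 + 1) + 3 + 1 = 85  −1 ⇒ G_1=84
G_1=84  [base 3] 3^(3 + 1) + 3  →[3↦4]→  4^(4 + 1) + 4 = 1028  −1 ⇒ G_2=1027
G_2=1027  [base 4] 4^(4 + 1) + 3  →[4↦5]→  5^(5 + 1) + 3 = 15628  −1 ⇒ G_3=15627
G_3=15627  [base 5] 5^(5 + 1) + 2  →[5↦6]→  6^(6 + 1) + 2 = 279938  −1 ⇒ G_4=279937

5^(5 + 1) + 2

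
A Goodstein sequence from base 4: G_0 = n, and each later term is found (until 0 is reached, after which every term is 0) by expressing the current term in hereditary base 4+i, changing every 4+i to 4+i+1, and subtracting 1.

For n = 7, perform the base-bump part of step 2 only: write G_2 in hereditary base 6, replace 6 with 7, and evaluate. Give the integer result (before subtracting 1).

8

(0) 7|_4 = 4 + 3 ↦ 5 + 3|_5 = 8 ⇒ 7
(1) 7|_5 = 5 + 2 ↦ 6 + 2|_6 = 8 ⇒ 7
(2) 7|_6 = 6 + 1 ↦ 7 + 1|_7 = 8 ⇒ 7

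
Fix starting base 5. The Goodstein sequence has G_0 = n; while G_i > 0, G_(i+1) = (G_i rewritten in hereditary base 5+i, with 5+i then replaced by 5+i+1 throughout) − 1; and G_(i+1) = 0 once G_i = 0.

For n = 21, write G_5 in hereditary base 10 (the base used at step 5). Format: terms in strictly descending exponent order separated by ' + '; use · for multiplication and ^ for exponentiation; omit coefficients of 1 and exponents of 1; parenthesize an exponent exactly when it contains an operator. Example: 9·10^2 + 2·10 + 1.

G_0=21  [base 5] 4·5 + 1  →[5↦6]→  4·6 + 1 = 25  −1 ⇒ G_1=24
G_1=24  [base 6] 4·6  →[6↦7]→  4·7 = 28  −1 ⇒ G_2=27
G_2=27  [base 7] 3·7 + 6  →[7↦8]→  3·8 + 6 = 30  −1 ⇒ G_3=29
G_3=29  [base 8] 3·8 + 5  →[8↦9]→  3·9 + 5 = 32  −1 ⇒ G_4=31
G_4=31  [base 9] 3·9 + 4  →[9↦10]→  3·10 + 4 = 34  −1 ⇒ G_5=33
G_5=33  [base 10] 3·10 + 3  →[10↦11]→  3·11 + 3 = 36  −1 ⇒ G_6=35

3·10 + 3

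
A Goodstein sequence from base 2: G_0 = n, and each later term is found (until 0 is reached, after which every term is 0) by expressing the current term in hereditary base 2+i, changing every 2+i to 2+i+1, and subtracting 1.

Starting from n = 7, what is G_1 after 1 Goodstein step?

30

7 —HB2→ 2^2 + 2 + 1 —bump→ 3^3 + 3 + 1 = 31 —(−1)→ 30
30 —HB3→ 3^3 + 3 —bump→ 4^4 + 4 = 260 —(−1)→ 259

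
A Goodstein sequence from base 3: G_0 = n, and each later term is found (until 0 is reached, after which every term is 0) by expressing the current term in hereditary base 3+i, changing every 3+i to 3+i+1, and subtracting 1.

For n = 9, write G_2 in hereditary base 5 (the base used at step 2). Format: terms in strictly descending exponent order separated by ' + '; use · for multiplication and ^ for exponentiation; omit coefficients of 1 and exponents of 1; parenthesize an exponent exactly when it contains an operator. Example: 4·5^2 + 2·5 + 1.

i=0: 9 = 3^2 (b=3); 3→4: 4^2 = 16; 16−1 = 15
i=1: 15 = 3·4 + 3 (b=4); 4→5: 3·5 + 3 = 18; 18−1 = 17

3·5 + 2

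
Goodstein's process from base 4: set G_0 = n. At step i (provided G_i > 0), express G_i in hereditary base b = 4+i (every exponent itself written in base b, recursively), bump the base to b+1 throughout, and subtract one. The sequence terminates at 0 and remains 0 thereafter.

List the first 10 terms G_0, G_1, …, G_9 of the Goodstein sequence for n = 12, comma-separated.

base 4: 12 = 3·4; at 5: 3·5 = 15; next = 14
base 5: 14 = 2·5 + 4; at 6: 2·6 + 4 = 16; next = 15
base 6: 15 = 2·6 + 3; at 7: 2·7 + 3 = 17; next = 16
base 7: 16 = 2·7 + 2; at 8: 2·8 + 2 = 18; next = 17
base 8: 17 = 2·8 + 1; at 9: 2·9 + 1 = 19; next = 18
base 9: 18 = 2·9; at 10: 2·10 = 20; next = 19
base 10: 19 = 10 + 9; at 11: 11 + 9 = 20; next = 19
base 11: 19 = 11 + 8; at 12: 12 + 8 = 20; next = 19
base 12: 19 = 12 + 7; at 13: 13 + 7 = 20; next = 19

12, 14, 15, 16, 17, 18, 19, 19, 19, 19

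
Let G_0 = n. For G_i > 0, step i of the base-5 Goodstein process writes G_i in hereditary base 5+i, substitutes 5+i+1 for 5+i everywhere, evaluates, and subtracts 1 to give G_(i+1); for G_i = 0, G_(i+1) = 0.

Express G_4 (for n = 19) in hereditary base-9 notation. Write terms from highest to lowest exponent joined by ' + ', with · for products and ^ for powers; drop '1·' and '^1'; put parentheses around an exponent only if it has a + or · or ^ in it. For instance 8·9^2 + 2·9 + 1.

3·9

(0) 19|_5 = 3·5 + 4 ↦ 3·6 + 4|_6 = 22 ⇒ 21
(1) 21|_6 = 3·6 + 3 ↦ 3·7 + 3|_7 = 24 ⇒ 23
(2) 23|_7 = 3·7 + 2 ↦ 3·8 + 2|_8 = 26 ⇒ 25
(3) 25|_8 = 3·8 + 1 ↦ 3·9 + 1|_9 = 28 ⇒ 27
(4) 27|_9 = 3·9 ↦ 3·10|_10 = 30 ⇒ 29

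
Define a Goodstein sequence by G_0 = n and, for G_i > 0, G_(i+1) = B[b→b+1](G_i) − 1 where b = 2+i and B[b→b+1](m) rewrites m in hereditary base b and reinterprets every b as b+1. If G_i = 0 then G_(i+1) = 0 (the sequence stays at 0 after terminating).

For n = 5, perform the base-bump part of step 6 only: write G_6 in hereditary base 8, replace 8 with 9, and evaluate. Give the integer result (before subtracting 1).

(0) 5|_2 = 2^2 + 1 ↦ 3^3 + 1|_3 = 28 ⇒ 27
(1) 27|_3 = 3^3 ↦ 4^4|_4 = 256 ⇒ 255
(2) 255|_4 = 3·4^3 + 3·4^2 + 3·4 + 3 ↦ 3·5^3 + 3·5^2 + 3·5 + 3|_5 = 468 ⇒ 467
(3) 467|_5 = 3·5^3 + 3·5^2 + 3·5 + 2 ↦ 3·6^3 + 3·6^2 + 3·6 + 2|_6 = 776 ⇒ 775
(4) 775|_6 = 3·6^3 + 3·6^2 + 3·6 + 1 ↦ 3·7^3 + 3·7^2 + 3·7 + 1|_7 = 1198 ⇒ 1197
(5) 1197|_7 = 3·7^3 + 3·7^2 + 3·7 ↦ 3·8^3 + 3·8^2 + 3·8|_8 = 1752 ⇒ 1751
(6) 1751|_8 = 3·8^3 + 3·8^2 + 2·8 + 7 ↦ 3·9^3 + 3·9^2 + 2·9 + 7|_9 = 2455 ⇒ 2454

2455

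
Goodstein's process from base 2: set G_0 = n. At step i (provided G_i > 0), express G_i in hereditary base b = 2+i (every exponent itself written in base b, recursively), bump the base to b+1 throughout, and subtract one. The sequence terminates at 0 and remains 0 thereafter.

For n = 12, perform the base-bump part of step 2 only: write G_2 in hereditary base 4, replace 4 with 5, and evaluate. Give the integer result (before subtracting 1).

12 —HB2→ 2^(2 + 1) + 2^2 —bump→ 3^(3 + 1) + 3^3 = 108 —(−1)→ 107
107 —HB3→ 3^(3 + 1) + 2·3^2 + 2·3 + 2 —bump→ 4^(4 + 1) + 2·4^2 + 2·4 + 2 = 1066 —(−1)→ 1065
1065 —HB4→ 4^(4 + 1) + 2·4^2 + 2·4 + 1 —bump→ 5^(5 + 1) + 2·5^2 + 2·5 + 1 = 15686 —(−1)→ 15685

15686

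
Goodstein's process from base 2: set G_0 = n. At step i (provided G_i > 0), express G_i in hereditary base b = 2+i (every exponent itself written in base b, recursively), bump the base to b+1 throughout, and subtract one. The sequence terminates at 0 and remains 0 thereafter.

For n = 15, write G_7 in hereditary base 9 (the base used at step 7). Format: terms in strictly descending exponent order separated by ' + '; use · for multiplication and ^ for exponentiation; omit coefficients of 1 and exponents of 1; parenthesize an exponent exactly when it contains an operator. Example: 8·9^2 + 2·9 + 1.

base 2: 15 = 2^(2 + 1) + 2^2 + 2 + 1; at 3: 3^(3 + 1) + 3^3 + 3 + 1 = 112; next = 111
base 3: 111 = 3^(3 + 1) + 3^3 + 3; at 4: 4^(4 + 1) + 4^4 + 4 = 1284; next = 1283
base 4: 1283 = 4^(4 + 1) + 4^4 + 3; at 5: 5^(5 + 1) + 5^5 + 3 = 18753; next = 18752
base 5: 18752 = 5^(5 + 1) + 5^5 + 2; at 6: 6^(6 + 1) + 6^6 + 2 = 326594; next = 326593
base 6: 326593 = 6^(6 + 1) + 6^6 + 1; at 7: 7^(7 + 1) + 7^7 + 1 = 6588345; next = 6588344
base 7: 6588344 = 7^(7 + 1) + 7^7; at 8: 8^(8 + 1) + 8^8 = 150994944; next = 150994943
base 8: 150994943 = 8^(8 + 1) + 7·8^7 + 7·8^6 + 7·8^5 + 7·8^4 + 7·8^3 + 7·8^2 + 7·8 + 7; at 9: 9^(9 + 1) + 7·9^7 + 7·9^6 + 7·9^5 + 7·9^4 + 7·9^3 + 7·9^2 + 7·9 + 7 = 3524450281; next = 3524450280
base 9: 3524450280 = 9^(9 + 1) + 7·9^7 + 7·9^6 + 7·9^5 + 7·9^4 + 7·9^3 + 7·9^2 + 7·9 + 6; at 10: 10^(10 + 1) + 7·10^7 + 7·10^6 + 7·10^5 + 7·10^4 + 7·10^3 + 7·10^2 + 7·10 + 6 = 100077777776; next = 100077777775

9^(9 + 1) + 7·9^7 + 7·9^6 + 7·9^5 + 7·9^4 + 7·9^3 + 7·9^2 + 7·9 + 6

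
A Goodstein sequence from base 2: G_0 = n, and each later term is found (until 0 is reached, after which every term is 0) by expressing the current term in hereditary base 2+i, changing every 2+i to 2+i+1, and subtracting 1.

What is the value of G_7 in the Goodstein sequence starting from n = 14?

3487116548

[0] 14 ≡ 2^(2 + 1) + 2^2 + 2 (base 2). Lift 3: 111. −1: 110.
[1] 110 ≡ 3^(3 + 1) + 3^3 + 2 (base 3). Lift 4: 1282. −1: 1281.
[2] 1281 ≡ 4^(4 + 1) + 4^4 + 1 (base 4). Lift 5: 18751. −1: 18750.
[3] 18750 ≡ 5^(5 + 1) + 5^5 (base 5). Lift 6: 326592. −1: 326591.
[4] 326591 ≡ 6^(6 + 1) + 5·6^5 + 5·6^4 + 5·6^3 + 5·6^2 + 5·6 + 5 (base 6). Lift 7: 5862841. −1: 5862840.
[5] 5862840 ≡ 7^(7 + 1) + 5·7^5 + 5·7^4 + 5·7^3 + 5·7^2 + 5·7 + 4 (base 7). Lift 8: 134404972. −1: 134404971.
[6] 134404971 ≡ 8^(8 + 1) + 5·8^5 + 5·8^4 + 5·8^3 + 5·8^2 + 5·8 + 3 (base 8). Lift 9: 3487116549. −1: 3487116548.
[7] 3487116548 ≡ 9^(9 + 1) + 5·9^5 + 5·9^4 + 5·9^3 + 5·9^2 + 5·9 + 2 (base 9). Lift 10: 100000555552. −1: 100000555551.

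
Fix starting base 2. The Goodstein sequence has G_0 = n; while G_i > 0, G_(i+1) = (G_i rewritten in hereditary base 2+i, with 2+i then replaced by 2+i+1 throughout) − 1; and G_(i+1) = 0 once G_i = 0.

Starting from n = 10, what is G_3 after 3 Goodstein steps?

i=0: 10 = 2^(2 + 1) + 2 (b=2); 2→3: 3^(3 + 1) + 3 = 84; 84−1 = 83
i=1: 83 = 3^(3 + 1) + 2 (b=3); 3→4: 4^(4 + 1) + 2 = 1026; 1026−1 = 1025
i=2: 1025 = 4^(4 + 1) + 1 (b=4); 4→5: 5^(5 + 1) + 1 = 15626; 15626−1 = 15625
i=3: 15625 = 5^(5 + 1) (b=5); 5→6: 6^(6 + 1) = 279936; 279936−1 = 279935

15625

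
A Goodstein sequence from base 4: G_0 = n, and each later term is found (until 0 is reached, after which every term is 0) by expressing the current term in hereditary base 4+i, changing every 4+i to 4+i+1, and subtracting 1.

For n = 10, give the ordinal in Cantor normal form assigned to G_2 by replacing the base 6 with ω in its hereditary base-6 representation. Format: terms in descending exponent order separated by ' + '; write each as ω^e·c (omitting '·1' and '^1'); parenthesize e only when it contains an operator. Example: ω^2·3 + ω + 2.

(0) 10|_4 = 2·4 + 2 ↦ 2·5 + 2|_5 = 12 ⇒ 11
(1) 11|_5 = 2·5 + 1 ↦ 2·6 + 1|_6 = 13 ⇒ 12
(2) 12|_6 = 2·6 ↦ 2·7|_7 = 14 ⇒ 13

ω·2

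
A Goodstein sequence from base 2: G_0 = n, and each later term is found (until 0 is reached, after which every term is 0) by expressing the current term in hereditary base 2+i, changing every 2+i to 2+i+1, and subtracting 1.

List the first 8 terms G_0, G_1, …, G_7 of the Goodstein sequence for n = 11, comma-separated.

[0] 11 ≡ 2^(2 + 1) + 2 + 1 (base 2). Lift 3: 85. −1: 84.
[1] 84 ≡ 3^(3 + 1) + 3 (base 3). Lift 4: 1028. −1: 1027.
[2] 1027 ≡ 4^(4 + 1) + 3 (base 4). Lift 5: 15628. −1: 15627.
[3] 15627 ≡ 5^(5 + 1) + 2 (base 5). Lift 6: 279938. −1: 279937.
[4] 279937 ≡ 6^(6 + 1) + 1 (base 6). Lift 7: 5764802. −1: 5764801.
[5] 5764801 ≡ 7^(7 + 1) (base 7). Lift 8: 134217728. −1: 134217727.
[6] 134217727 ≡ 7·8^8 + 7·8^7 + 7·8^6 + 7·8^5 + 7·8^4 + 7·8^3 + 7·8^2 + 7·8 + 7 (base 8). Lift 9: 2749609303. −1: 2749609302.

11, 84, 1027, 15627, 279937, 5764801, 134217727, 2749609302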